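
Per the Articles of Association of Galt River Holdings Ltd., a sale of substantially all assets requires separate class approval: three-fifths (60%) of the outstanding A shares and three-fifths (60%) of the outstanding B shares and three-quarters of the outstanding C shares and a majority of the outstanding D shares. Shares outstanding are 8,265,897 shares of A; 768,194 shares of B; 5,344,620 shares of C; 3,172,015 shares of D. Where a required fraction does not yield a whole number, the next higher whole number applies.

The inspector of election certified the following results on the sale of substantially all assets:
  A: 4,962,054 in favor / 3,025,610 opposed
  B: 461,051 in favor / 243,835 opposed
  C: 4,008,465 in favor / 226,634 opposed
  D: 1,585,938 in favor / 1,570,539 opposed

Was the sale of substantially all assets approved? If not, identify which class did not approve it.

A: 3/5 of 8265897 = 4959538.20, rounded up to 4959539; 4,959,539 required, 4,962,054 in favor — approved.
B: 3/5 of 768194 = 460916.40, rounded up to 460917; 460,917 required, 461,051 in favor — approved.
C: 3/4 of 5344620 = 4008465; 4,008,465 required, 4,008,465 in favor — approved.
D: a majority of 3172015 is 1586008; 1,586,008 required, 1,585,938 in favor — not approved.

Not approved — the D shares did not give the required vote.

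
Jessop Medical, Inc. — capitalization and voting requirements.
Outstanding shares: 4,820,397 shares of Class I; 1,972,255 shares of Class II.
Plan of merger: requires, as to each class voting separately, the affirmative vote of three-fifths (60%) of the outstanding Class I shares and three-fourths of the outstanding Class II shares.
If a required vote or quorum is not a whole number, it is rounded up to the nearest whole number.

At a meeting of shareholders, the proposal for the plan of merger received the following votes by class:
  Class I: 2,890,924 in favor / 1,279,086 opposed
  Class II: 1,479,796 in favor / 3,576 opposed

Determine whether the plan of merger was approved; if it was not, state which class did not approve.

Class I: 3/5 of 4820397 = 2892238.20, rounded up to 2892239; 2,892,239 required, 2,890,924 in favor — not approved.
Class II: 3/4 of 1972255 = 1479191.25, rounded up to 1479192; 1,479,192 required, 1,479,796 in favor — approved.

Not approved — the Class I shares did not give the required vote.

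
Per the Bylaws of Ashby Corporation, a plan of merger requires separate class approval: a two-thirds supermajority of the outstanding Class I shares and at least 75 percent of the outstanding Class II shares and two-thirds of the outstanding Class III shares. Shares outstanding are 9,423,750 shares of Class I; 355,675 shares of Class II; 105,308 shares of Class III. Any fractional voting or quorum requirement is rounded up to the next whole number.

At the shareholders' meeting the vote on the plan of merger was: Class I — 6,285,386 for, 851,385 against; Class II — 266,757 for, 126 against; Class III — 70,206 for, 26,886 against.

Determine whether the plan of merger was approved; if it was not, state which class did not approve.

Approved — every class gave the required vote.

Class I: 2/3 of 9423750 = 6282500; 6,282,500 required, 6,285,386 in favor — approved.
Class II: 3/4 of 355675 = 266756.25, rounded up to 266757; 266,757 required, 266,757 in favor — approved.
Class III: 2/3 of 105308 = 70205.33, rounded up to 70206; 70,206 required, 70,206 in favor — approved.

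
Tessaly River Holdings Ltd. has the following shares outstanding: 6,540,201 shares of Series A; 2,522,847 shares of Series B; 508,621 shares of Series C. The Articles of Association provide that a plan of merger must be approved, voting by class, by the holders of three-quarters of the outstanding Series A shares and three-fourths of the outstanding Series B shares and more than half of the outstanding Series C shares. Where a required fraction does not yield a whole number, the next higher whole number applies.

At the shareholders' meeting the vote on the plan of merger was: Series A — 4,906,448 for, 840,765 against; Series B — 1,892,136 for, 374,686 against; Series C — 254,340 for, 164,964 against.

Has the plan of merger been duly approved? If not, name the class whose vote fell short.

Approved — every class gave the required vote.

Series A: 3/4 of 6540201 = 4905150.75, rounded up to 4905151; 4,905,151 required, 4,906,448 in favor — approved.
Series B: 3/4 of 2522847 = 1892135.25, rounded up to 1892136; 1,892,136 required, 1,892,136 in favor — approved.
Series C: a majority of 508621 is 254311; 254,311 required, 254,340 in favor — approved.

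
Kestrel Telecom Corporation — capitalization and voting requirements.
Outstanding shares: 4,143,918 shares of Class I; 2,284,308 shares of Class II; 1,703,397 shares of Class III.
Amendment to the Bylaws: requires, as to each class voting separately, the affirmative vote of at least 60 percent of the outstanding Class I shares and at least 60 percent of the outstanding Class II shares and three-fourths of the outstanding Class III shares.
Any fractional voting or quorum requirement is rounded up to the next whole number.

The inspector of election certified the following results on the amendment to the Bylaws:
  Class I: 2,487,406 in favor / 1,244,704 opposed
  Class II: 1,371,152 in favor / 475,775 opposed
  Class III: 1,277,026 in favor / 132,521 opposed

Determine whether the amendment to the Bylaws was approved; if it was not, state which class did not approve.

Not approved — the Class III shares did not give the required vote.

Class I: 3/5 of 4143918 = 2486350.80, rounded up to 2486351; 2,486,351 required, 2,487,406 in favor — approved.
Class II: 3/5 of 2284308 = 1370584.80, rounded up to 1370585; 1,370,585 required, 1,371,152 in favor — approved.
Class III: 3/4 of 1703397 = 1277547.75, rounded up to 1277548; 1,277,548 required, 1,277,026 in favor — not approved.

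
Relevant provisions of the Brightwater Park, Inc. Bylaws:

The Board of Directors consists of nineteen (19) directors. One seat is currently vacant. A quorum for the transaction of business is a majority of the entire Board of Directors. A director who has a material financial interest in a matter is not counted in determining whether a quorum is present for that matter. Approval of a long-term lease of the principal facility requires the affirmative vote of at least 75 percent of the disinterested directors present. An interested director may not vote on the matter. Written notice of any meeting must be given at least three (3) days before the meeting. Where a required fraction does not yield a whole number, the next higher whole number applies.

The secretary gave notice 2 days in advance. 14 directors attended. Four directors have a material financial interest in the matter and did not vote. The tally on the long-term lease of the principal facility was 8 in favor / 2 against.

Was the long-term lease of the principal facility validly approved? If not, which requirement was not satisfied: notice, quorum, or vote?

Invalid — notice requirement not satisfied.

Notice: 2 days given; 3 required (2 < 3). Not satisfied.
Quorum: 14 present, but the 4 interested directors do not count, leaving 10. Quorum is 10. Satisfied.
Vote: the long-term lease of the principal facility requires three-fourths of the disinterested directors present (14 − 4 = 10). 3/4 of 10 = 7.50, rounded up to 8, so 8 affirmative votes are needed; 8 voted in favor. Satisfied.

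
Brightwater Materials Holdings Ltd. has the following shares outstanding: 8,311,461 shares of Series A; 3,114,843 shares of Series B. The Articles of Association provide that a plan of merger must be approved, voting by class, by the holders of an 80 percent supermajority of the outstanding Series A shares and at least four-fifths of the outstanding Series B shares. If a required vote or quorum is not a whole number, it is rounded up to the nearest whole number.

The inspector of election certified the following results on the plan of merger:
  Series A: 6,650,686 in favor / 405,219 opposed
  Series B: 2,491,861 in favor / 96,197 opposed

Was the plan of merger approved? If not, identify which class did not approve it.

Series A: 4/5 of 8311461 = 6649168.80, rounded up to 6649169; 6,649,169 required, 6,650,686 in favor — approved.
Series B: 4/5 of 3114843 = 2491874.40, rounded up to 2491875; 2,491,875 required, 2,491,861 in favor — not approved.

Not approved — the Series B shares did not give the required vote.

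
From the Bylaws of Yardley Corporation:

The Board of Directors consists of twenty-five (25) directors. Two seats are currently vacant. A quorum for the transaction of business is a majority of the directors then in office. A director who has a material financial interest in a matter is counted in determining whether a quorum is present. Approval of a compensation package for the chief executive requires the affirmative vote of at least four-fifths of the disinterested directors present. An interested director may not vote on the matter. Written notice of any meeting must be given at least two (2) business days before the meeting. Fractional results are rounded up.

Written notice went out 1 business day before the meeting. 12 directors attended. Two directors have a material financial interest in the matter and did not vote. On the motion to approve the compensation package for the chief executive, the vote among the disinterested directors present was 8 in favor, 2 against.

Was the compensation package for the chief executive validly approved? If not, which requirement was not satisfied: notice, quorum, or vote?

Notice: 1 business day given; 2 required (1 < 2). Not satisfied.
Quorum: 12 present (interested directors count toward quorum); quorum is 12. Satisfied.
Vote: the compensation package for the chief executive requires four-fifths of the disinterested directors present (12 − 2 = 10). 4/5 of 10 = 8, so 8 affirmative votes are needed; 8 voted in favor. Satisfied.

Invalid — notice requirement not satisfied.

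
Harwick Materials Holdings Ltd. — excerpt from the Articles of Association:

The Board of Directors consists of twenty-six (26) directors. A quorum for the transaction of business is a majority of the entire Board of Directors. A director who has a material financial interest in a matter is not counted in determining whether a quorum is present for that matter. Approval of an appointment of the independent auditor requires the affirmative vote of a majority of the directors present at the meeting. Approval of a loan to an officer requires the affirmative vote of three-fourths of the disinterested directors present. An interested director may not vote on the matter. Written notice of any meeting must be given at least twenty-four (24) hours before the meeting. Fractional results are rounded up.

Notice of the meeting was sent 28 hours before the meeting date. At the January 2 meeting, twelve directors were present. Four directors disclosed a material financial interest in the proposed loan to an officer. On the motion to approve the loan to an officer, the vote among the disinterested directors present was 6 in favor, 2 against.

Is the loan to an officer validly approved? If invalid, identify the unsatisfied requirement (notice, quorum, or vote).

Invalid — quorum requirement not satisfied.

Notice: 28 hours given; 24 required (28 ≥ 24). Satisfied.
Quorum: 12 present, but the 4 interested directors do not count, leaving 8. Quorum is 14. Not satisfied.
Vote: the loan to an officer requires three-fourths of the disinterested directors present (12 − 4 = 8). 3/4 of 8 = 6, so 6 affirmative votes are needed; 6 voted in favor. Satisfied. (Moot — without a quorum no business can be validly transacted.)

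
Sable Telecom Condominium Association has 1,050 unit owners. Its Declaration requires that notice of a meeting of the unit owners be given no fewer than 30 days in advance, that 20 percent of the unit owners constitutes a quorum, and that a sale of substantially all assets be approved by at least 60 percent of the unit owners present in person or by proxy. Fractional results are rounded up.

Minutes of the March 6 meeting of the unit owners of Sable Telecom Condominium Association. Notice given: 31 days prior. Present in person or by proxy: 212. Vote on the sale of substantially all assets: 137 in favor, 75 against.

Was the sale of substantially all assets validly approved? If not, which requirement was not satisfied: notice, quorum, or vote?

Notice: 31 days given; 30 required. Satisfied.
Quorum: 20% of 1,050 = 210; 212 present. Satisfied.
Vote: requires three-fifths of those present (212); 3/5 of 212 = 127.20, rounded up to 128, so 128 needed; 137 in favor. Satisfied.

Valid — all requirements satisfied.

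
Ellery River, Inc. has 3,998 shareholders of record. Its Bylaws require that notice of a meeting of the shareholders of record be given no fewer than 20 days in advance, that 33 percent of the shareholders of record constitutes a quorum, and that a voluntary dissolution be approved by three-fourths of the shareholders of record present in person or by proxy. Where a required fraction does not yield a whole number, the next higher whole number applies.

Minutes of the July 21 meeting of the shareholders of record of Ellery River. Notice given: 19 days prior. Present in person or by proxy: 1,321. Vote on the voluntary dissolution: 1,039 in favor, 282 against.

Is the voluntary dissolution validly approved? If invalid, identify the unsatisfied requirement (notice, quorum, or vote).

Invalid — notice requirement not satisfied.

Notice: 19 days given; 20 required. Not satisfied.
Quorum: 33% of 3,998 = 1,319.34, rounded up to 1,320; 1,321 present. Satisfied.
Vote: requires three-fourths of those present (1,321); 3/4 of 1321 = 990.75, rounded up to 991, so 991 needed; 1,039 in favor. Satisfied.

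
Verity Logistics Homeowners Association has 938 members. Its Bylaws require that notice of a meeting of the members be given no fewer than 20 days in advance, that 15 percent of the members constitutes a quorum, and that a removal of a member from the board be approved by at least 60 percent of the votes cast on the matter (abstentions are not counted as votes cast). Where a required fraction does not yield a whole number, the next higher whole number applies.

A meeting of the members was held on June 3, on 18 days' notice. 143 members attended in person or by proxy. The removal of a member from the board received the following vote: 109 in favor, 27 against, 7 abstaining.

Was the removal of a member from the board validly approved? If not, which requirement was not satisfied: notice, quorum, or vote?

Notice: 18 days given; 20 required. Not satisfied.
Quorum: 15% of 938 = 140.70, rounded up to 141; 143 present. Satisfied.
Vote: requires three-fifths of the votes cast (143 − 7 abstaining = 136); 3/5 of 136 = 81.60, rounded up to 82, so 82 needed; 109 in favor. Satisfied.

Invalid — notice requirement not satisfied.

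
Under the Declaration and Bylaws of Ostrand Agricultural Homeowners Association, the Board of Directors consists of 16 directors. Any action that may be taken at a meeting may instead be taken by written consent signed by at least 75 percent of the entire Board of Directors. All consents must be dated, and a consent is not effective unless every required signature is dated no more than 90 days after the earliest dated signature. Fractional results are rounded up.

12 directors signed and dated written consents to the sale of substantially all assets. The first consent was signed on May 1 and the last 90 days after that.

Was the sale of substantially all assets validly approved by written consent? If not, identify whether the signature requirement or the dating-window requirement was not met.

Signatures required: at least 75 percent of 16 — 3/4 of 16 = 12, so 12 needed; 12 signed. Sufficient.
Dating window: the latest signature is 90 days after the earliest; the limit is 90 days. Within the window.

Effective — both the signature and dating-window requirements are satisfied.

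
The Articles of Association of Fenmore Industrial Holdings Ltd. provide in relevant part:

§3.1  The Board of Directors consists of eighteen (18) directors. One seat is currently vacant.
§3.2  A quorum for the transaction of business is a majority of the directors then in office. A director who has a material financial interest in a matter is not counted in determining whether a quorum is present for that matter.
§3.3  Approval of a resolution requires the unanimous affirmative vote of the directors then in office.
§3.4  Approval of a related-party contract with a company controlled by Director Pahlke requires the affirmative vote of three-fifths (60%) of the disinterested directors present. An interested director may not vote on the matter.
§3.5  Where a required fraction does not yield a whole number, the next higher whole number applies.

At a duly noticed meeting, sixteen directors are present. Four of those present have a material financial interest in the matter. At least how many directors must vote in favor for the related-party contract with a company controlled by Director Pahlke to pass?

The related-party contract with a company controlled by Director Pahlke requires three-fifths of the disinterested directors present (16 − 4 = 12).
3/5 of 12 = 7.20, rounded up to 8.

8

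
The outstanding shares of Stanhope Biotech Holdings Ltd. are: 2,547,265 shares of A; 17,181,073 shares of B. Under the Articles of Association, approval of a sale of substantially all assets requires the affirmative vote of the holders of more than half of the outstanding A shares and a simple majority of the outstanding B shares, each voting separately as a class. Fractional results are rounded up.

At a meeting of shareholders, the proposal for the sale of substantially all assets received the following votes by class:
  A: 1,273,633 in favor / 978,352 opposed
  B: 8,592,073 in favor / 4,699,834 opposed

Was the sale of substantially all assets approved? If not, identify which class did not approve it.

A: a majority of 2547265 is 1273633; 1,273,633 required, 1,273,633 in favor — approved.
B: a majority of 17181073 is 8590537; 8,590,537 required, 8,592,073 in favor — approved.

Approved — every class gave the required vote.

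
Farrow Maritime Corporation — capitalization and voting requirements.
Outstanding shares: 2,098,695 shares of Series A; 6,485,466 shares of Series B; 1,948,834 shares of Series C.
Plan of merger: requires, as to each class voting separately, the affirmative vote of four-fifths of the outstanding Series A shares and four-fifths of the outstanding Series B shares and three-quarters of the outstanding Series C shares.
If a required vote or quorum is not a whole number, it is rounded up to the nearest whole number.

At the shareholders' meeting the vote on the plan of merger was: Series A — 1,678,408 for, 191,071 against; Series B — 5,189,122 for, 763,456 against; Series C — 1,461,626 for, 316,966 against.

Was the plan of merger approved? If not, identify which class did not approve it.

Not approved — the Series A shares did not give the required vote.

Series A: 4/5 of 2098695 = 1678956; 1,678,956 required, 1,678,408 in favor — not approved.
Series B: 4/5 of 6485466 = 5188372.80, rounded up to 5188373; 5,188,373 required, 5,189,122 in favor — approved.
Series C: 3/4 of 1948834 = 1461625.50, rounded up to 1461626; 1,461,626 required, 1,461,626 in favor — approved.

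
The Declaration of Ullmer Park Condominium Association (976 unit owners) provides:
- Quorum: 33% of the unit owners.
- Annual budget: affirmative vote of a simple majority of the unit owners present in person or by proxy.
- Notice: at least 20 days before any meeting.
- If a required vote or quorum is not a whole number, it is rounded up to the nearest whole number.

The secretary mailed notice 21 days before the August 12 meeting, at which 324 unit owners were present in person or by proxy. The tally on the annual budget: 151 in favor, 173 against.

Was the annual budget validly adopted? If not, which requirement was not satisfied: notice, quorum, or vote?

Invalid — vote requirement not satisfied.

Notice: 21 days given; 20 required. Satisfied.
Quorum: 33% of 976 = 322.08, rounded up to 323; 324 present. Satisfied.
Vote: requires a majority of those present (324); a majority of 324 is 163, so 163 needed; 151 in favor. Not satisfied.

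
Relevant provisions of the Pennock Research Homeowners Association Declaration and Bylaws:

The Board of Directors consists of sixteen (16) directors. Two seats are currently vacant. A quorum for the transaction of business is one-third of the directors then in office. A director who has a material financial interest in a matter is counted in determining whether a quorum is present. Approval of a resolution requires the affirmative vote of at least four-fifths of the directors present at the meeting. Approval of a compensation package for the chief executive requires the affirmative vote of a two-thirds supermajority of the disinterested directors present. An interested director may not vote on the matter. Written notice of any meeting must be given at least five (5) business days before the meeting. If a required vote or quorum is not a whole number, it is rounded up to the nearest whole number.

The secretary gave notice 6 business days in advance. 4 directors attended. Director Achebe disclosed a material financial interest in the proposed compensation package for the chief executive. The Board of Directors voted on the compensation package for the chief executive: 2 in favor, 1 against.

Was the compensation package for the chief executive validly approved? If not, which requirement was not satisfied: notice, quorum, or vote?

Notice: 6 business days given; 5 required (6 ≥ 5). Satisfied.
Quorum: 4 present (interested directors count toward quorum); quorum is 5. Not satisfied.
Vote: the compensation package for the chief executive requires two-thirds of the disinterested directors present (4 − 1 = 3). 2/3 of 3 = 2, so 2 affirmative votes are needed; 2 voted in favor. Satisfied. (Moot — without a quorum no business can be validly transacted.)

Invalid — quorum requirement not satisfied.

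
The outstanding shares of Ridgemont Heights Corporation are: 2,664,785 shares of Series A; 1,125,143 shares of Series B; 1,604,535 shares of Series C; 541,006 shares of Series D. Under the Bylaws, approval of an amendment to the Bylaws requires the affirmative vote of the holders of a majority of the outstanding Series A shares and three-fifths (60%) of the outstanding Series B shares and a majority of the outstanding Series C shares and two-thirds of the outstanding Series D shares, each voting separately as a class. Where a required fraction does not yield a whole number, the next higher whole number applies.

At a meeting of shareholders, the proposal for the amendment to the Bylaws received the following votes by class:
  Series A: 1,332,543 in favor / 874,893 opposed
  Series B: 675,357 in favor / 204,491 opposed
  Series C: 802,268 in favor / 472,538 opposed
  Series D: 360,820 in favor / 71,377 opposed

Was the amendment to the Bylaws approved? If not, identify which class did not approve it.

Series A: a majority of 2664785 is 1332393; 1,332,393 required, 1,332,543 in favor — approved.
Series B: 3/5 of 1125143 = 675085.80, rounded up to 675086; 675,086 required, 675,357 in favor — approved.
Series C: a majority of 1604535 is 802268; 802,268 required, 802,268 in favor — approved.
Series D: 2/3 of 541006 = 360670.67, rounded up to 360671; 360,671 required, 360,820 in favor — approved.

Approved — every class gave the required vote.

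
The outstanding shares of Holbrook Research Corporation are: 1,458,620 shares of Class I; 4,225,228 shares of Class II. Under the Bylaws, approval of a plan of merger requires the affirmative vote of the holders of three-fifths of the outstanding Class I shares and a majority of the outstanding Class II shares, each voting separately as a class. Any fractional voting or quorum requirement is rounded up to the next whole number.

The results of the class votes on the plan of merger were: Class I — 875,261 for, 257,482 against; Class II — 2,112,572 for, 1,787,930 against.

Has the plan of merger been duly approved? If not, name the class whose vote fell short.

Not approved — the Class II shares did not give the required vote.

Class I: 3/5 of 1458620 = 875172; 875,172 required, 875,261 in favor — approved.
Class II: a majority of 4225228 is 2112615; 2,112,615 required, 2,112,572 in favor — not approved.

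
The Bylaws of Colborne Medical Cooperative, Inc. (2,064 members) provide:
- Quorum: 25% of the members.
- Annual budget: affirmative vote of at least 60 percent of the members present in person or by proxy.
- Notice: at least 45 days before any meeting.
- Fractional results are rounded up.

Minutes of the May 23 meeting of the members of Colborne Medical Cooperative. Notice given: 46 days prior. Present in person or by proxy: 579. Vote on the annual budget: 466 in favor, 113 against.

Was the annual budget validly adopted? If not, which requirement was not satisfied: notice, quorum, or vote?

Valid — all requirements satisfied.

Notice: 46 days given; 45 required. Satisfied.
Quorum: 25% of 2,064 = 516; 579 present. Satisfied.
Vote: requires three-fifths of those present (579); 3/5 of 579 = 347.40, rounded up to 348, so 348 needed; 466 in favor. Satisfied.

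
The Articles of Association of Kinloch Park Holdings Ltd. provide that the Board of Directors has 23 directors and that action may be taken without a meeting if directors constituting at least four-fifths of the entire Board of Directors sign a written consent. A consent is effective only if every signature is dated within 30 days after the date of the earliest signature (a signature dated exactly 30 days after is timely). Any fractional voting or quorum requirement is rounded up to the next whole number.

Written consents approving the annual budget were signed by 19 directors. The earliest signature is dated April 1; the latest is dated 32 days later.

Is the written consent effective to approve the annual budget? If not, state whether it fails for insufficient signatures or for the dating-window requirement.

Signatures required: at least four-fifths of 23 — 4/5 of 23 = 18.40, rounded up to 19, so 19 needed; 19 signed. Sufficient.
Dating window: the latest signature is 32 days after the earliest; the limit is 30 days. Outside the window.

Not effective — dating-window requirement not satisfied.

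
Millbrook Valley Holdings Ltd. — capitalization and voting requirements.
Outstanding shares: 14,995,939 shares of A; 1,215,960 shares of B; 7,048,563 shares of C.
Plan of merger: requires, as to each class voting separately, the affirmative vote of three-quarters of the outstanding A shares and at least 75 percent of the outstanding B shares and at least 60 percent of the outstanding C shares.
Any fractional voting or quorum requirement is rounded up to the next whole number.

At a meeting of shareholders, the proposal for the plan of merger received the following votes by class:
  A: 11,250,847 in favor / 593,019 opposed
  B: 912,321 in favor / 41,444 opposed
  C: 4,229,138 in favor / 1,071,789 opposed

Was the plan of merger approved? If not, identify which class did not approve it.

Approved — every class gave the required vote.

A: 3/4 of 14995939 = 11246954.25, rounded up to 11246955; 11,246,955 required, 11,250,847 in favor — approved.
B: 3/4 of 1215960 = 911970; 911,970 required, 912,321 in favor — approved.
C: 3/5 of 7048563 = 4229137.80, rounded up to 4229138; 4,229,138 required, 4,229,138 in favor — approved.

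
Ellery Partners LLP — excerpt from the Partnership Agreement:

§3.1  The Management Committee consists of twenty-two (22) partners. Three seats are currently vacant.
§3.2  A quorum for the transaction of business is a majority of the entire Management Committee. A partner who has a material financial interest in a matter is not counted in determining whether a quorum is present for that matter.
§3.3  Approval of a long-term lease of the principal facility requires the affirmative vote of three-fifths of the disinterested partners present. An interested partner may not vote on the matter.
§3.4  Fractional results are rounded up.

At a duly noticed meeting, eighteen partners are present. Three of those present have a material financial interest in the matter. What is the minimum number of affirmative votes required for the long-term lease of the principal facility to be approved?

9

The long-term lease of the principal facility requires three-fifths of the disinterested partners present (18 − 3 = 15).
3/5 of 15 = 9.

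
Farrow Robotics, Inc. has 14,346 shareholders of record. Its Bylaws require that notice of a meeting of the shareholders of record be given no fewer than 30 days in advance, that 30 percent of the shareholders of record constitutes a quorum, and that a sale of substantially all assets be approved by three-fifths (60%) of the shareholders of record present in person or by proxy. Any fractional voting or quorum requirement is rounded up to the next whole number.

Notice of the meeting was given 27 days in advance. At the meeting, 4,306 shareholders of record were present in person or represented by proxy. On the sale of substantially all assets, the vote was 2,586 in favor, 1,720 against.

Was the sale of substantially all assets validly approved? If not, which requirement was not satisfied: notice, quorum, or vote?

Notice: 27 days given; 30 required. Not satisfied.
Quorum: 30% of 14,346 = 4,303.80, rounded up to 4,304; 4,306 present. Satisfied.
Vote: requires three-fifths of those present (4,306); 3/5 of 4306 = 2583.60, rounded up to 2584, so 2,584 needed; 2,586 in favor. Satisfied.

Invalid — notice requirement not satisfied.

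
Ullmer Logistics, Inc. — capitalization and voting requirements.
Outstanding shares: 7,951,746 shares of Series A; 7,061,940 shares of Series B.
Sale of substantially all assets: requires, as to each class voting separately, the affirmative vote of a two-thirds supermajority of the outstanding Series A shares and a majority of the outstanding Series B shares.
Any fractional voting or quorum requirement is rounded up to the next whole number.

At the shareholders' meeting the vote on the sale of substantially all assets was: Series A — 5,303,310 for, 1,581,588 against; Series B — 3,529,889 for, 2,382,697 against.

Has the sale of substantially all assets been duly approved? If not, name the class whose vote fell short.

Not approved — the Series B shares did not give the required vote.

Series A: 2/3 of 7951746 = 5301164; 5,301,164 required, 5,303,310 in favor — approved.
Series B: a majority of 7061940 is 3530971; 3,530,971 required, 3,529,889 in favor — not approved.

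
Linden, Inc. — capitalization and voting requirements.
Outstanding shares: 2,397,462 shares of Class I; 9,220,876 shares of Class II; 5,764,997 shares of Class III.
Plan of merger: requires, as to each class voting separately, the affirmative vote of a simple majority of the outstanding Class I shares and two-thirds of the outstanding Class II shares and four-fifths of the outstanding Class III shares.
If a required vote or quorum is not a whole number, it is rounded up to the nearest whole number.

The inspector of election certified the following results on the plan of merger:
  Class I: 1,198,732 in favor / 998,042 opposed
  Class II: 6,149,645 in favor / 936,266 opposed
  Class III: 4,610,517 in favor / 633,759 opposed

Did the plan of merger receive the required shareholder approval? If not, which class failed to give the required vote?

Not approved — the Class III shares did not give the required vote.

Class I: a majority of 2397462 is 1198732; 1,198,732 required, 1,198,732 in favor — approved.
Class II: 2/3 of 9220876 = 6147250.67, rounded up to 6147251; 6,147,251 required, 6,149,645 in favor — approved.
Class III: 4/5 of 5764997 = 4611997.60, rounded up to 4611998; 4,611,998 required, 4,610,517 in favor — not approved.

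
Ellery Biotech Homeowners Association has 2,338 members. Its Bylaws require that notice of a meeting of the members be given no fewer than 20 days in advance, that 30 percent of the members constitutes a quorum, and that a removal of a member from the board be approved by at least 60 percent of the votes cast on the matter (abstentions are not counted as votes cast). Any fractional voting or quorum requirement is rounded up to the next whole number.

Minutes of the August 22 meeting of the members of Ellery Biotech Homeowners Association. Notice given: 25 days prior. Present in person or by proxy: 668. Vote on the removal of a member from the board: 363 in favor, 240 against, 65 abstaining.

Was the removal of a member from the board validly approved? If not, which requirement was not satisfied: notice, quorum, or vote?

Invalid — quorum requirement not satisfied.

Notice: 25 days given; 20 required. Satisfied.
Quorum: 30% of 2,338 = 701.40, rounded up to 702; 668 present. Not satisfied.
Vote: requires three-fifths of the votes cast (668 − 65 abstaining = 603); 3/5 of 603 = 361.80, rounded up to 362, so 362 needed; 363 in favor. Satisfied.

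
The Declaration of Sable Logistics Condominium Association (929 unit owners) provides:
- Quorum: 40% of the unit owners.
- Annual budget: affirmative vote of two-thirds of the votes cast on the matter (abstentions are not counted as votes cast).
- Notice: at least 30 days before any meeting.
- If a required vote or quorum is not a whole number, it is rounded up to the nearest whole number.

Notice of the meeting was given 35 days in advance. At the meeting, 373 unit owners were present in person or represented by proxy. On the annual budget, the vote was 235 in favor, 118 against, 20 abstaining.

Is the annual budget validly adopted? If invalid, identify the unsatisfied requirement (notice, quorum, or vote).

Notice: 35 days given; 30 required. Satisfied.
Quorum: 40% of 929 = 371.60, rounded up to 372; 373 present. Satisfied.
Vote: requires two-thirds of the votes cast (373 − 20 abstaining = 353); 2/3 of 353 = 235.33, rounded up to 236, so 236 needed; 235 in favor. Not satisfied.

Invalid — vote requirement not satisfied.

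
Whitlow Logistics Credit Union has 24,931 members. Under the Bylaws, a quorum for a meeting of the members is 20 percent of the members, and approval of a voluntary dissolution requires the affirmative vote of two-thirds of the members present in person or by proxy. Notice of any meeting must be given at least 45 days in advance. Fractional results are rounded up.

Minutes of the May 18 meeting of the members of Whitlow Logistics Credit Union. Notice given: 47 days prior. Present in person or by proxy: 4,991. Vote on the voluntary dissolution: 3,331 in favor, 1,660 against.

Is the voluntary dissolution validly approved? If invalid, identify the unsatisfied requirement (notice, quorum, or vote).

Valid — all requirements satisfied.

Notice: 47 days given; 45 required. Satisfied.
Quorum: 20% of 24,931 = 4,986.20, rounded up to 4,987; 4,991 present. Satisfied.
Vote: requires two-thirds of those present (4,991); 2/3 of 4991 = 3327.33, rounded up to 3328, so 3,328 needed; 3,331 in favor. Satisfied.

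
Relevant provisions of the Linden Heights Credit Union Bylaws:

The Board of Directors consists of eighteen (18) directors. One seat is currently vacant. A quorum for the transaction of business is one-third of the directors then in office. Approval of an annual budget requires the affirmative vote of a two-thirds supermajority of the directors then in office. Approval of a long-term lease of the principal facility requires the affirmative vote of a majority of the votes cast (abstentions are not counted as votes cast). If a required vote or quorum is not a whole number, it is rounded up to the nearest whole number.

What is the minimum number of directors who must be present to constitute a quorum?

1/3 of 17 = 5.67, rounded up to 6.

6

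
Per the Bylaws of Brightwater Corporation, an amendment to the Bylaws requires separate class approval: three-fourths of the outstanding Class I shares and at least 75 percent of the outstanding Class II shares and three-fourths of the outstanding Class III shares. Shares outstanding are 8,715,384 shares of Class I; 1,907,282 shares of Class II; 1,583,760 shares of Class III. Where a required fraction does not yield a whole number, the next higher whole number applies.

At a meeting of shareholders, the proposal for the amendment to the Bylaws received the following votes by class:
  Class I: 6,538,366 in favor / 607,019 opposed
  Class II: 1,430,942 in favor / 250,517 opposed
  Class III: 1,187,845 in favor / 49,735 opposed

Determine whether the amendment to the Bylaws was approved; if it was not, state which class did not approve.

Approved — every class gave the required vote.

Class I: 3/4 of 8715384 = 6536538; 6,536,538 required, 6,538,366 in favor — approved.
Class II: 3/4 of 1907282 = 1430461.50, rounded up to 1430462; 1,430,462 required, 1,430,942 in favor — approved.
Class III: 3/4 of 1583760 = 1187820; 1,187,820 required, 1,187,845 in favor — approved.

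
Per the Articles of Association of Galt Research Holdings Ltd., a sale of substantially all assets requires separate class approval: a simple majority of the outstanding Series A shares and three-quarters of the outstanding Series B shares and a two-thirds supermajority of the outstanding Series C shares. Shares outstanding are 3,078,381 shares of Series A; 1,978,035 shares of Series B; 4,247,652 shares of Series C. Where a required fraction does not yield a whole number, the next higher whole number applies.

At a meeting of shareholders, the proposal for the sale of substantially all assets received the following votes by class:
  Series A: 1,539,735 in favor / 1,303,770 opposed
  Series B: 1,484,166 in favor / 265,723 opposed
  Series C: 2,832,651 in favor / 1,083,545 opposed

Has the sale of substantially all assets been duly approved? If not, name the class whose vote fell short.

Series A: a majority of 3078381 is 1539191; 1,539,191 required, 1,539,735 in favor — approved.
Series B: 3/4 of 1978035 = 1483526.25, rounded up to 1483527; 1,483,527 required, 1,484,166 in favor — approved.
Series C: 2/3 of 4247652 = 2831768; 2,831,768 required, 2,832,651 in favor — approved.

Approved — every class gave the required vote.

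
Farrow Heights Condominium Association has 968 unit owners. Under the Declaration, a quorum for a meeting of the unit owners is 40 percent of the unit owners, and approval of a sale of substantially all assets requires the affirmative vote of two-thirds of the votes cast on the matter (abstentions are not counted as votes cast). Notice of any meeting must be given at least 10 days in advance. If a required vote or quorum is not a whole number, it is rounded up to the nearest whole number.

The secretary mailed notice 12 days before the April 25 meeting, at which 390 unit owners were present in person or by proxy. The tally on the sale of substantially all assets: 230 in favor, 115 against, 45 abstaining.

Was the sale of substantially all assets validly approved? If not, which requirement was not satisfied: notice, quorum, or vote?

Valid — all requirements satisfied.

Notice: 12 days given; 10 required. Satisfied.
Quorum: 40% of 968 = 387.20, rounded up to 388; 390 present. Satisfied.
Vote: requires two-thirds of the votes cast (390 − 45 abstaining = 345); 2/3 of 345 = 230, so 230 needed; 230 in favor. Satisfied.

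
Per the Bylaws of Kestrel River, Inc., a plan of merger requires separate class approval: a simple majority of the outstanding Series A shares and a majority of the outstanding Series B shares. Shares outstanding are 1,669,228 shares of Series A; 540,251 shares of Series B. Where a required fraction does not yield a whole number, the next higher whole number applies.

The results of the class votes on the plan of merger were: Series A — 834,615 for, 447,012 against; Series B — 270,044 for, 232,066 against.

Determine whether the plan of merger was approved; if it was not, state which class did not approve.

Not approved — the Series B shares did not give the required vote.

Series A: a majority of 1669228 is 834615; 834,615 required, 834,615 in favor — approved.
Series B: a majority of 540251 is 270126; 270,126 required, 270,044 in favor — not approved.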